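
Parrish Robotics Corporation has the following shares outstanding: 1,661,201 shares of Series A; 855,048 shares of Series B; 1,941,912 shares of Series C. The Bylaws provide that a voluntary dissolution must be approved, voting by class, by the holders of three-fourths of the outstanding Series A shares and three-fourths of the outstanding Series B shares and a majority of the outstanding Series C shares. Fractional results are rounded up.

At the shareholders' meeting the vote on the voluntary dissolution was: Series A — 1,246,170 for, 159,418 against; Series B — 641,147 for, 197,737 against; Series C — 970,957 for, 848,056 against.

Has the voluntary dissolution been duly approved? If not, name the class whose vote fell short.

Not approved — the Series B shares did not give the required vote.

Series A: 3/4 of 1661201 = 1245900.75, rounded up to 1245901; 1,245,901 required, 1,246,170 in favor — approved.
Series B: 3/4 of 855048 = 641286; 641,286 required, 641,147 in favor — not approved.
Series C: a majority of 1941912 is 970957; 970,957 required, 970,957 in favor — approved.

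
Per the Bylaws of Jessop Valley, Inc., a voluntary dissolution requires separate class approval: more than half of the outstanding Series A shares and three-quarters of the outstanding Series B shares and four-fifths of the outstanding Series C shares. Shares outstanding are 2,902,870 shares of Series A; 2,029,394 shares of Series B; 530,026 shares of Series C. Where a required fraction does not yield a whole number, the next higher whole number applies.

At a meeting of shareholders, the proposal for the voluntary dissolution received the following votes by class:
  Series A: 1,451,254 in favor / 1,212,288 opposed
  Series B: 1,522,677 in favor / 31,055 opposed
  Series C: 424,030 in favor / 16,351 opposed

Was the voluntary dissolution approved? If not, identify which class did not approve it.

Not approved — the Series A shares did not give the required vote.

Series A: a majority of 2902870 is 1451436; 1,451,436 required, 1,451,254 in favor — not approved.
Series B: 3/4 of 2029394 = 1522045.50, rounded up to 1522046; 1,522,046 required, 1,522,677 in favor — approved.
Series C: 4/5 of 530026 = 424020.80, rounded up to 424021; 424,021 required, 424,030 in favor — approved.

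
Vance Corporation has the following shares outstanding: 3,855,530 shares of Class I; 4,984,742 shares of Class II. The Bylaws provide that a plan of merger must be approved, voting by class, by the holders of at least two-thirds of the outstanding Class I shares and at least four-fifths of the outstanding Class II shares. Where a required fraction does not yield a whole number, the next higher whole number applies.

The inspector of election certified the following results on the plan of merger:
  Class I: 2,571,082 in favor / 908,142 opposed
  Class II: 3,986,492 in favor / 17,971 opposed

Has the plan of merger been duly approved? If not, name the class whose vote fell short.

Not approved — the Class II shares did not give the required vote.

Class I: 2/3 of 3855530 = 2570353.33, rounded up to 2570354; 2,570,354 required, 2,571,082 in favor — approved.
Class II: 4/5 of 4984742 = 3987793.60, rounded up to 3987794; 3,987,794 required, 3,986,492 in favor — not approved.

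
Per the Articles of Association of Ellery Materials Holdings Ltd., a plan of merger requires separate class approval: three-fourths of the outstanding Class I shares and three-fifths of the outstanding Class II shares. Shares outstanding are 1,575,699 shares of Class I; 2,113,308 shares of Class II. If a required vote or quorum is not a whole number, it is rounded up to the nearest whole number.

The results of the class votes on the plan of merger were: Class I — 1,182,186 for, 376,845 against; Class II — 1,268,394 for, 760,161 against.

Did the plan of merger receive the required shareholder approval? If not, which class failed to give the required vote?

Class I: 3/4 of 1575699 = 1181774.25, rounded up to 1181775; 1,181,775 required, 1,182,186 in favor — approved.
Class II: 3/5 of 2113308 = 1267984.80, rounded up to 1267985; 1,267,985 required, 1,268,394 in favor — approved.

Approved — every class gave the required vote.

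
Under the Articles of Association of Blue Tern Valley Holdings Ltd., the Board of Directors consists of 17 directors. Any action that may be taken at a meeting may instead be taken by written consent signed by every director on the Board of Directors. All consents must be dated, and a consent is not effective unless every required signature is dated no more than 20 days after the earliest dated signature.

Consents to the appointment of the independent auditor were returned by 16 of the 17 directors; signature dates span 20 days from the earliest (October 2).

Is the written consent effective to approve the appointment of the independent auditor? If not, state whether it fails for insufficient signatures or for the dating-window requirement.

Signatures required: the unanimous vote of 17 — unanimous means all 17, so 17 needed; 16 signed. Insufficient.
Dating window: the latest signature is 20 days after the earliest; the limit is 20 days. Within the window.

Not effective — insufficient signatures.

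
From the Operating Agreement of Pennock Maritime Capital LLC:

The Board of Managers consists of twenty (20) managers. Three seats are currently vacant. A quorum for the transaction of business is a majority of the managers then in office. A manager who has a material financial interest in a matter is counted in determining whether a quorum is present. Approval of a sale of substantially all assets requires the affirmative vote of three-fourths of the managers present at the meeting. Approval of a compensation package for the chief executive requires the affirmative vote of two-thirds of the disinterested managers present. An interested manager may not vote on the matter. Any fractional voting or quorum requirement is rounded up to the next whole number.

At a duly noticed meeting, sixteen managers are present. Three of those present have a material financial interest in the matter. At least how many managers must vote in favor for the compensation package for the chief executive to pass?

9

The compensation package for the chief executive requires two-thirds of the disinterested managers present (16 − 3 = 13).
2/3 of 13 = 8.67, rounded up to 9.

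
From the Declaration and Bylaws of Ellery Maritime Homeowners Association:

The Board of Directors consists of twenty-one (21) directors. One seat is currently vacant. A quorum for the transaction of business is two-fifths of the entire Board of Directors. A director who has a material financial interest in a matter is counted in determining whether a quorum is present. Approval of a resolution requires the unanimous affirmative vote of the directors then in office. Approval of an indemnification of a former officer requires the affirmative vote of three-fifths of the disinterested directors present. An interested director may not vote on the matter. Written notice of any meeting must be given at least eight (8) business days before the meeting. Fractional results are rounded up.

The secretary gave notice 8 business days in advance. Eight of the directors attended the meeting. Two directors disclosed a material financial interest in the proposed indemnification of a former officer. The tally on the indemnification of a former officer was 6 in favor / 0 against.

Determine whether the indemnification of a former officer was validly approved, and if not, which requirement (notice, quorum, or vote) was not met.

Notice: 8 business days given; 8 required (8 ≥ 8). Satisfied.
Quorum: 8 present (interested directors count toward quorum); quorum is 9. Not satisfied.
Vote: the indemnification of a former officer requires three-fifths of the disinterested directors present (8 − 2 = 6). 3/5 of 6 = 3.60, rounded up to 4, so 4 affirmative votes are needed; 6 voted in favor. Satisfied. (Moot — without a quorum no business can be validly transacted.)

Invalid — quorum requirement not satisfied.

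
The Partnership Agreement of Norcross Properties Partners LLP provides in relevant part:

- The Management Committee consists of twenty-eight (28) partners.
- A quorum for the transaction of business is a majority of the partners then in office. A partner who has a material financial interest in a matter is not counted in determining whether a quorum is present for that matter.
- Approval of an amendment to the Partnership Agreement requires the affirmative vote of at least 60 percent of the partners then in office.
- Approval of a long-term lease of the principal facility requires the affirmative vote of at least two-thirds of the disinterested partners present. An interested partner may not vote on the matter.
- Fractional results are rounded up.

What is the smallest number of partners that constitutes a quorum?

A majority of 28 is 15.

15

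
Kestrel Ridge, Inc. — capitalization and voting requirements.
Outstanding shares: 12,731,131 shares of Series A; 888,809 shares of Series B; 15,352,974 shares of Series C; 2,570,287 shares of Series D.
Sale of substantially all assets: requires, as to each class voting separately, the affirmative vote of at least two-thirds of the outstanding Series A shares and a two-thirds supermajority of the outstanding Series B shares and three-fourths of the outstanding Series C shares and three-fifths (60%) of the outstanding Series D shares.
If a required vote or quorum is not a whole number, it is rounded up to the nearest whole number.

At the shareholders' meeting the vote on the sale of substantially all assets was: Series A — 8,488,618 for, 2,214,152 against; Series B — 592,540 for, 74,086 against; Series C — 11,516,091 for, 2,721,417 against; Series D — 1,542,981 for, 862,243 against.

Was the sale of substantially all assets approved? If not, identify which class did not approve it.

Approved — every class gave the required vote.

Series A: 2/3 of 12731131 = 8487420.67, rounded up to 8487421; 8,487,421 required, 8,488,618 in favor — approved.
Series B: 2/3 of 888809 = 592539.33, rounded up to 592540; 592,540 required, 592,540 in favor — approved.
Series C: 3/4 of 15352974 = 11514730.50, rounded up to 11514731; 11,514,731 required, 11,516,091 in favor — approved.
Series D: 3/5 of 2570287 = 1542172.20, rounded up to 1542173; 1,542,173 required, 1,542,981 in favor — approved.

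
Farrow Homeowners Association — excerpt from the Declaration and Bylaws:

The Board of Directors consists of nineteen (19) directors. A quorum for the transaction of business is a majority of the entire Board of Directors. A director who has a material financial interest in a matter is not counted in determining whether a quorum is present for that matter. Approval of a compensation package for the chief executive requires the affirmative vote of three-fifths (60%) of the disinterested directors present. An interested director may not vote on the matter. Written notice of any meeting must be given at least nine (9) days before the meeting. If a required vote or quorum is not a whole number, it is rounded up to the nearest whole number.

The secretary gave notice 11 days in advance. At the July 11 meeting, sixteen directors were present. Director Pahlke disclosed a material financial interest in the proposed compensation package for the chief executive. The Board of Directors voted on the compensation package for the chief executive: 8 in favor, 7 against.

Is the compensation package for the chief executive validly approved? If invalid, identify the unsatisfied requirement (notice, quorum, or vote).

Invalid — vote requirement not satisfied.

Notice: 11 days given; 9 required (11 ≥ 9). Satisfied.
Quorum: 16 present, but the 1 interested director does not count, leaving 15. Quorum is 10. Satisfied.
Vote: the compensation package for the chief executive requires three-fifths of the disinterested directors present (16 − 1 = 15). 3/5 of 15 = 9, so 9 affirmative votes are needed; 8 voted in favor. Not satisfied.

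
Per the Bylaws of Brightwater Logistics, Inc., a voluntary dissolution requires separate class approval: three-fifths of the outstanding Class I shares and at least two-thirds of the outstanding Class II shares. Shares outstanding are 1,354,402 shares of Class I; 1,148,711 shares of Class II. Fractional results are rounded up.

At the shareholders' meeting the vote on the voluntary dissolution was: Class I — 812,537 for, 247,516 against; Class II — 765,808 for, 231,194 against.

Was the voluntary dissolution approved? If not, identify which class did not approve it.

Not approved — the Class I shares did not give the required vote.

Class I: 3/5 of 1354402 = 812641.20, rounded up to 812642; 812,642 required, 812,537 in favor — not approved.
Class II: 2/3 of 1148711 = 765807.33, rounded up to 765808; 765,808 required, 765,808 in favor — approved.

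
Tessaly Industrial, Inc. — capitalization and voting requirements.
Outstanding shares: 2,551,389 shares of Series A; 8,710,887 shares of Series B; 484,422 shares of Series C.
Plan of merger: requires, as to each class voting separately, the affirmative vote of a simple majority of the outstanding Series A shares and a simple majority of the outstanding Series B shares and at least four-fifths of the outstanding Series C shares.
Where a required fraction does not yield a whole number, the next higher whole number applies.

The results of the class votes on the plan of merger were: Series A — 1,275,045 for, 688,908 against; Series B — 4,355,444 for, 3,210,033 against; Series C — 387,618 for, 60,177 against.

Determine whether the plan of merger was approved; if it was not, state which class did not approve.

Not approved — the Series A shares did not give the required vote.

Series A: a majority of 2551389 is 1275695; 1,275,695 required, 1,275,045 in favor — not approved.
Series B: a majority of 8710887 is 4355444; 4,355,444 required, 4,355,444 in favor — approved.
Series C: 4/5 of 484422 = 387537.60, rounded up to 387538; 387,538 required, 387,618 in favor — approved.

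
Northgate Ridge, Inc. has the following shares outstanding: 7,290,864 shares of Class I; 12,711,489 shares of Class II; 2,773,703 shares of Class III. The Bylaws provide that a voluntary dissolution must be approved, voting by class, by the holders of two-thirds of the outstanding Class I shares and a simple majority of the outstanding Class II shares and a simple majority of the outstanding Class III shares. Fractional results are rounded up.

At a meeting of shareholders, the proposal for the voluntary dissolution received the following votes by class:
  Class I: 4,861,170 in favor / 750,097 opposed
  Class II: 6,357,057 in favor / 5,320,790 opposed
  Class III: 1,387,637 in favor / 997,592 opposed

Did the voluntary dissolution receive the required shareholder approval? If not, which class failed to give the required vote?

Class I: 2/3 of 7290864 = 4860576; 4,860,576 required, 4,861,170 in favor — approved.
Class II: a majority of 12711489 is 6355745; 6,355,745 required, 6,357,057 in favor — approved.
Class III: a majority of 2773703 is 1386852; 1,386,852 required, 1,387,637 in favor — approved.

Approved — every class gave the required vote.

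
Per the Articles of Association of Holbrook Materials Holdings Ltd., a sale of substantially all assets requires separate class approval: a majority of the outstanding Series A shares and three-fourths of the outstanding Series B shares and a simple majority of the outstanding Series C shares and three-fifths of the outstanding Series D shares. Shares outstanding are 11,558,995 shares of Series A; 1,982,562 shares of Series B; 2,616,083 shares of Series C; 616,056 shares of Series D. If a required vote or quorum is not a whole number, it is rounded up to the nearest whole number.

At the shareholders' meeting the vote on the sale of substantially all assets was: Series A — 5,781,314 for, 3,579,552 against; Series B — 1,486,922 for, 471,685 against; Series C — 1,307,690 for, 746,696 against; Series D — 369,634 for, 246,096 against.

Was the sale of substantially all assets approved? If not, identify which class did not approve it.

Not approved — the Series C shares did not give the required vote.

Series A: a majority of 11558995 is 5779498; 5,779,498 required, 5,781,314 in favor — approved.
Series B: 3/4 of 1982562 = 1486921.50, rounded up to 1486922; 1,486,922 required, 1,486,922 in favor — approved.
Series C: a majority of 2616083 is 1308042; 1,308,042 required, 1,307,690 in favor — not approved.
Series D: 3/5 of 616056 = 369633.60, rounded up to 369634; 369,634 required, 369,634 in favor — approved.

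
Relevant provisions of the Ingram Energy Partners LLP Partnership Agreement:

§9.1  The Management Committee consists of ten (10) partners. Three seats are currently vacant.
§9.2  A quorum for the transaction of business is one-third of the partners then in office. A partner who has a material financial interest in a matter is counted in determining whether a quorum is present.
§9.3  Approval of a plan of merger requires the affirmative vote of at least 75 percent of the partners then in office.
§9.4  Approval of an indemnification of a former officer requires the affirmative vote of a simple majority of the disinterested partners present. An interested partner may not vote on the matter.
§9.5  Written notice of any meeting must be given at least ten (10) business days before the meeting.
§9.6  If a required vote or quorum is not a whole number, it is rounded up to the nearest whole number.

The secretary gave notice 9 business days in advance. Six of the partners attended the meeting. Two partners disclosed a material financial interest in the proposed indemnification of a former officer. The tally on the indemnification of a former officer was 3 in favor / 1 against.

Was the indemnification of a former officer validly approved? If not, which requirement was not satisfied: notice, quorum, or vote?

Invalid — notice requirement not satisfied.

Notice: 9 business days given; 10 required (9 < 10). Not satisfied.
Quorum: 6 present (interested partners count toward quorum); quorum is 3. Satisfied.
Vote: the indemnification of a former officer requires a majority of the disinterested partners present (6 − 2 = 4). A majority of 4 is 3, so 3 affirmative votes are needed; 3 voted in favor. Satisfied.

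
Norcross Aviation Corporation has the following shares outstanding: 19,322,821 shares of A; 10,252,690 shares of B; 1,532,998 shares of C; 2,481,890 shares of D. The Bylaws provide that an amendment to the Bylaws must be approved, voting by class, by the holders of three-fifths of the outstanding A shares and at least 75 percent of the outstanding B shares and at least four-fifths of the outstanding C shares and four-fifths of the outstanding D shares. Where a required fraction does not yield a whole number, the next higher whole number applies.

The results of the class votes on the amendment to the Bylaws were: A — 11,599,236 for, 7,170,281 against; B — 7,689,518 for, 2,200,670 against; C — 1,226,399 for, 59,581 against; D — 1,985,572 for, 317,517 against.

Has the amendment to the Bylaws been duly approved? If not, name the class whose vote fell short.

Approved — every class gave the required vote.

A: 3/5 of 19322821 = 11593692.60, rounded up to 11593693; 11,593,693 required, 11,599,236 in favor — approved.
B: 3/4 of 10252690 = 7689517.50, rounded up to 7689518; 7,689,518 required, 7,689,518 in favor — approved.
C: 4/5 of 1532998 = 1226398.40, rounded up to 1226399; 1,226,399 required, 1,226,399 in favor — approved.
D: 4/5 of 2481890 = 1985512; 1,985,512 required, 1,985,572 in favor — approved.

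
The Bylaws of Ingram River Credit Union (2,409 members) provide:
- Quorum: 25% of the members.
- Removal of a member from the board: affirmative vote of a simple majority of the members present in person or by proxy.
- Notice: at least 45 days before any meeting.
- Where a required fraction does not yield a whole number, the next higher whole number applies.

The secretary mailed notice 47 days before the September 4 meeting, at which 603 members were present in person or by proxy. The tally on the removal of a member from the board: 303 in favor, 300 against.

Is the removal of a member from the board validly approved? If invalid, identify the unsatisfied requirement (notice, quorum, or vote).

Valid — all requirements satisfied.

Notice: 47 days given; 45 required. Satisfied.
Quorum: 25% of 2,409 = 602.25, rounded up to 603; 603 present. Satisfied.
Vote: requires a majority of those present (603); a majority of 603 is 302, so 302 needed; 303 in favor. Satisfied.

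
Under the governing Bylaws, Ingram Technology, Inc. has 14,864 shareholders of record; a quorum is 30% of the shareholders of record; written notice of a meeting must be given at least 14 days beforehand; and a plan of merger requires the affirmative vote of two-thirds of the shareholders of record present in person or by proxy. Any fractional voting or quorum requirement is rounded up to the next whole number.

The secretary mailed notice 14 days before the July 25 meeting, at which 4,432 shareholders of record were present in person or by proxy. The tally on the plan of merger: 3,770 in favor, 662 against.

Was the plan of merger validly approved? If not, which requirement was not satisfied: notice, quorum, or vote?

Notice: 14 days given; 14 required. Satisfied.
Quorum: 30% of 14,864 = 4,459.20, rounded up to 4,460; 4,432 present. Not satisfied.
Vote: requires two-thirds of those present (4,432); 2/3 of 4432 = 2954.67, rounded up to 2955, so 2,955 needed; 3,770 in favor. Satisfied.

Invalid — quorum requirement not satisfied.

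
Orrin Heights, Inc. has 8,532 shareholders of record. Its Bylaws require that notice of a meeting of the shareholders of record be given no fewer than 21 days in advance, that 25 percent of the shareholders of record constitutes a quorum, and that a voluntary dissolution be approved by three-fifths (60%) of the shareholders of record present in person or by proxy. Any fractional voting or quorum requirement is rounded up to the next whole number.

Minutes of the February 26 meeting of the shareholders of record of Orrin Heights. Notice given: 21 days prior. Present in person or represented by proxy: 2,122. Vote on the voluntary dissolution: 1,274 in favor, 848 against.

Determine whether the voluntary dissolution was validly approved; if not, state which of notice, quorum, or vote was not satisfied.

Notice: 21 days given; 21 required. Satisfied.
Quorum: 25% of 8,532 = 2,133; 2,122 present. Not satisfied.
Vote: requires three-fifths of those present (2,122); 3/5 of 2122 = 1273.20, rounded up to 1274, so 1,274 needed; 1,274 in favor. Satisfied.

Invalid — quorum requirement not satisfied.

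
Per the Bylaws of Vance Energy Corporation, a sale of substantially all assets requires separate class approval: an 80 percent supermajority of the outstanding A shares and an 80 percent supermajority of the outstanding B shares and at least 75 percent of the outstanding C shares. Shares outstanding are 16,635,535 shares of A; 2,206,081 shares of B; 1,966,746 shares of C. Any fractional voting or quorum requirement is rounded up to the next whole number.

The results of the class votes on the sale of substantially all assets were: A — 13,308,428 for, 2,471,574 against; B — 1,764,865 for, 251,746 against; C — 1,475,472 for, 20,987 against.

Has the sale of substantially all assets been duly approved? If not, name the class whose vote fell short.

A: 4/5 of 16635535 = 13308428; 13,308,428 required, 13,308,428 in favor — approved.
B: 4/5 of 2206081 = 1764864.80, rounded up to 1764865; 1,764,865 required, 1,764,865 in favor — approved.
C: 3/4 of 1966746 = 1475059.50, rounded up to 1475060; 1,475,060 required, 1,475,472 in favor — approved.

Approved — every class gave the required vote.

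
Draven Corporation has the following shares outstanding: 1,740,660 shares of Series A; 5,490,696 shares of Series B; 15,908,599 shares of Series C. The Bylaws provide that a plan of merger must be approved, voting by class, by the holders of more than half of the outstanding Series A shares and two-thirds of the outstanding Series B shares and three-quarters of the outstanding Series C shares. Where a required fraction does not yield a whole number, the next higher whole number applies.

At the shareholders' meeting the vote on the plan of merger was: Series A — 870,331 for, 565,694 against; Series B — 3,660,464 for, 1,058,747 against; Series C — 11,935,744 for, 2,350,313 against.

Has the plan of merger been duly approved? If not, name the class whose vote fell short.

Approved — every class gave the required vote.

Series A: a majority of 1740660 is 870331; 870,331 required, 870,331 in favor — approved.
Series B: 2/3 of 5490696 = 3660464; 3,660,464 required, 3,660,464 in favor — approved.
Series C: 3/4 of 15908599 = 11931449.25, rounded up to 11931450; 11,931,450 required, 11,935,744 in favor — approved.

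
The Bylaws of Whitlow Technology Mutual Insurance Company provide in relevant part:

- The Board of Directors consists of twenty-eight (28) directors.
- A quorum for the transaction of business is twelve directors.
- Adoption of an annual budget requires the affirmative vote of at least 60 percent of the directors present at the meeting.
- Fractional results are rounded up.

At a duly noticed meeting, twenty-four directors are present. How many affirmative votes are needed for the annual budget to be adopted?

15

The annual budget requires three-fifths of the directors present (24).
3/5 of 24 = 14.40, rounded up to 15.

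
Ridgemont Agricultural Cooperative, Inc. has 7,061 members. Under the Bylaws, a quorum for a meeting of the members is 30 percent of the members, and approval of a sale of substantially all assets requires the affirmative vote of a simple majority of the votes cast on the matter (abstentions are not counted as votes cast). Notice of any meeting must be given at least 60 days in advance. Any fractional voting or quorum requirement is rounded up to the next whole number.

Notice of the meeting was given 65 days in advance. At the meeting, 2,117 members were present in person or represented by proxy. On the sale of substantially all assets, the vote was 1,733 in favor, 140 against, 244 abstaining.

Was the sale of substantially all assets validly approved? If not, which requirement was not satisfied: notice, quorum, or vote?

Invalid — quorum requirement not satisfied.

Notice: 65 days given; 60 required. Satisfied.
Quorum: 30% of 7,061 = 2,118.30, rounded up to 2,119; 2,117 present. Not satisfied.
Vote: requires a majority of the votes cast (2,117 − 244 abstaining = 1,873); a majority of 1873 is 937, so 937 needed; 1,733 in favor. Satisfied.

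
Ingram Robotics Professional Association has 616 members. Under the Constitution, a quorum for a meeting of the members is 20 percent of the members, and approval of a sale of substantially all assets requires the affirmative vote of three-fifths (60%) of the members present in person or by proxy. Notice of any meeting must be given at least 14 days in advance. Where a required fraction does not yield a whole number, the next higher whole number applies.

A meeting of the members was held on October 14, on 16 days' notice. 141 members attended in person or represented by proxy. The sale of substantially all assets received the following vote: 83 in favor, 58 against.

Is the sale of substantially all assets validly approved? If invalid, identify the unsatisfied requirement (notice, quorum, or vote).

Notice: 16 days given; 14 required. Satisfied.
Quorum: 20% of 616 = 123.20, rounded up to 124; 141 present. Satisfied.
Vote: requires three-fifths of those present (141); 3/5 of 141 = 84.60, rounded up to 85, so 85 needed; 83 in favor. Not satisfied.

Invalid — vote requirement not satisfied.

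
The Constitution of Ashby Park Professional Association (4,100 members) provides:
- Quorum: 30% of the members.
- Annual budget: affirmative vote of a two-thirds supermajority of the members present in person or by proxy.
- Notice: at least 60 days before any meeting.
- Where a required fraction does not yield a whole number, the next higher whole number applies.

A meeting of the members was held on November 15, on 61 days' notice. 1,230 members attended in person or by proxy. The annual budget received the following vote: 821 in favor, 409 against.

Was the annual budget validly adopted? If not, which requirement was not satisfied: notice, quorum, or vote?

Valid — all requirements satisfied.

Notice: 61 days given; 60 required. Satisfied.
Quorum: 30% of 4,100 = 1,230; 1,230 present. Satisfied.
Vote: requires two-thirds of those present (1,230); 2/3 of 1230 = 820, so 820 needed; 821 in favor. Satisfied.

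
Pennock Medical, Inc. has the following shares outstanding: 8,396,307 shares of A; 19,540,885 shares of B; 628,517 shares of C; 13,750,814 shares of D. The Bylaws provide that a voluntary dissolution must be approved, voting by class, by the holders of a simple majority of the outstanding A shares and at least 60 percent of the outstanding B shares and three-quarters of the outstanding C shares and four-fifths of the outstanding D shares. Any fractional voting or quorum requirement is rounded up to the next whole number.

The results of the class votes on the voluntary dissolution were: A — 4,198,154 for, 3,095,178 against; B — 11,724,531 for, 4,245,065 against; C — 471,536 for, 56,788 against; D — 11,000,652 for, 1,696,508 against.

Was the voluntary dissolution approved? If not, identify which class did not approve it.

Approved — every class gave the required vote.

A: a majority of 8396307 is 4198154; 4,198,154 required, 4,198,154 in favor — approved.
B: 3/5 of 19540885 = 11724531; 11,724,531 required, 11,724,531 in favor — approved.
C: 3/4 of 628517 = 471387.75, rounded up to 471388; 471,388 required, 471,536 in favor — approved.
D: 4/5 of 13750814 = 11000651.20, rounded up to 11000652; 11,000,652 required, 11,000,652 in favor — approved.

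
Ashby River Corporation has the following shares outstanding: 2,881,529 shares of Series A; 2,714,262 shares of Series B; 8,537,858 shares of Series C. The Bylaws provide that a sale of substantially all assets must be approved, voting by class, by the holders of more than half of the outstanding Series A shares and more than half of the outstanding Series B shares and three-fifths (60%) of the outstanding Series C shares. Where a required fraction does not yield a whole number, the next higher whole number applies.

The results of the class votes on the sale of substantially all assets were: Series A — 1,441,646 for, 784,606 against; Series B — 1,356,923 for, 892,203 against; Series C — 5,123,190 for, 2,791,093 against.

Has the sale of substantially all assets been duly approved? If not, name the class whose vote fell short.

Not approved — the Series B shares did not give the required vote.

Series A: a majority of 2881529 is 1440765; 1,440,765 required, 1,441,646 in favor — approved.
Series B: a majority of 2714262 is 1357132; 1,357,132 required, 1,356,923 in favor — not approved.
Series C: 3/5 of 8537858 = 5122714.80, rounded up to 5122715; 5,122,715 required, 5,123,190 in favor — approved.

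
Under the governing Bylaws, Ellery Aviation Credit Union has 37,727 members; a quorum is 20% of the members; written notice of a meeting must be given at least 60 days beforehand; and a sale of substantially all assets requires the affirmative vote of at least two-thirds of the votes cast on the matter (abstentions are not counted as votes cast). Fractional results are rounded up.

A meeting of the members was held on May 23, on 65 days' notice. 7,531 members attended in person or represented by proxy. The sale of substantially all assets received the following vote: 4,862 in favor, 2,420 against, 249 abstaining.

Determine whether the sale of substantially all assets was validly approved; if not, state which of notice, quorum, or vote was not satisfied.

Invalid — quorum requirement not satisfied.

Notice: 65 days given; 60 required. Satisfied.
Quorum: 20% of 37,727 = 7,545.40, rounded up to 7,546; 7,531 present. Not satisfied.
Vote: requires two-thirds of the votes cast (7,531 − 249 abstaining = 7,282); 2/3 of 7282 = 4854.67, rounded up to 4855, so 4,855 needed; 4,862 in favor. Satisfied.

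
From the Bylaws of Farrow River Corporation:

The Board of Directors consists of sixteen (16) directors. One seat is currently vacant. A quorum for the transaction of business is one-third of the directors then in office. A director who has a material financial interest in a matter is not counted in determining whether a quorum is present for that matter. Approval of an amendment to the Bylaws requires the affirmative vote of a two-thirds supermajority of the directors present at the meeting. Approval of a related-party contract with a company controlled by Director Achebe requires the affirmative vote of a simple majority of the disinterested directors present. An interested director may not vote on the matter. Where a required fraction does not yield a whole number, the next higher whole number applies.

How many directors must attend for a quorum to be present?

5

1/3 of 15 = 5.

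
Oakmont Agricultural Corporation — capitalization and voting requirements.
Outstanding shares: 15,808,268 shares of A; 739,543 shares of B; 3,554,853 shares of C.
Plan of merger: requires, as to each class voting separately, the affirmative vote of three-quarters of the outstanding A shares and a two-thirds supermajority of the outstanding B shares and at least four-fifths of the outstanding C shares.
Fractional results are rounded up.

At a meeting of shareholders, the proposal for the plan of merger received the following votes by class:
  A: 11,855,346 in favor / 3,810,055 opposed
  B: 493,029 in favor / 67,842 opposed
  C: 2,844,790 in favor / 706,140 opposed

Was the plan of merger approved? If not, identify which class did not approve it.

Not approved — the A shares did not give the required vote.

A: 3/4 of 15808268 = 11856201; 11,856,201 required, 11,855,346 in favor — not approved.
B: 2/3 of 739543 = 493028.67, rounded up to 493029; 493,029 required, 493,029 in favor — approved.
C: 4/5 of 3554853 = 2843882.40, rounded up to 2843883; 2,843,883 required, 2,844,790 in favor — approved.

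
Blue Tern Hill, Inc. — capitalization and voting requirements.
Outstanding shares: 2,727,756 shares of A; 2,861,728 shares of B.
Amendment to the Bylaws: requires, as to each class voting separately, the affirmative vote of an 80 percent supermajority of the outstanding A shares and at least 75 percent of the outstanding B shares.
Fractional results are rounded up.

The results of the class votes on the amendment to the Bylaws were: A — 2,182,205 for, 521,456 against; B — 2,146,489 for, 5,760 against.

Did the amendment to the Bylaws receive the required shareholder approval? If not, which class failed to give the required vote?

Approved — every class gave the required vote.

A: 4/5 of 2727756 = 2182204.80, rounded up to 2182205; 2,182,205 required, 2,182,205 in favor — approved.
B: 3/4 of 2861728 = 2146296; 2,146,296 required, 2,146,489 in favor — approved.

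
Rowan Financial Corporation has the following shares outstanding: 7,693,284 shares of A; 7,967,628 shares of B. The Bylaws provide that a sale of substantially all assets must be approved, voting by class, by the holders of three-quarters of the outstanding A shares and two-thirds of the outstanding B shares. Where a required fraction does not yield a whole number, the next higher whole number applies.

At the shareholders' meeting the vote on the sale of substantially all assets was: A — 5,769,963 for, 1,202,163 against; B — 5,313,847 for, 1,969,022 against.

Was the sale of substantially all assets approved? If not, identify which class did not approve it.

A: 3/4 of 7693284 = 5769963; 5,769,963 required, 5,769,963 in favor — approved.
B: 2/3 of 7967628 = 5311752; 5,311,752 required, 5,313,847 in favor — approved.

Approved — every class gave the required vote.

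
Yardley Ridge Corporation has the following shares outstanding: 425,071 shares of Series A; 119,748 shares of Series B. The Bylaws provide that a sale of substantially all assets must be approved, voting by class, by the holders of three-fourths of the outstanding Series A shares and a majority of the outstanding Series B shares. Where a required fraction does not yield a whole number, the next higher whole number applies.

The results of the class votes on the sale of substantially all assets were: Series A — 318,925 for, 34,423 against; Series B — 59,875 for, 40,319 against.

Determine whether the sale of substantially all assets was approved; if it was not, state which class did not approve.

Approved — every class gave the required vote.

Series A: 3/4 of 425071 = 318803.25, rounded up to 318804; 318,804 required, 318,925 in favor — approved.
Series B: a majority of 119748 is 59875; 59,875 required, 59,875 in favor — approved.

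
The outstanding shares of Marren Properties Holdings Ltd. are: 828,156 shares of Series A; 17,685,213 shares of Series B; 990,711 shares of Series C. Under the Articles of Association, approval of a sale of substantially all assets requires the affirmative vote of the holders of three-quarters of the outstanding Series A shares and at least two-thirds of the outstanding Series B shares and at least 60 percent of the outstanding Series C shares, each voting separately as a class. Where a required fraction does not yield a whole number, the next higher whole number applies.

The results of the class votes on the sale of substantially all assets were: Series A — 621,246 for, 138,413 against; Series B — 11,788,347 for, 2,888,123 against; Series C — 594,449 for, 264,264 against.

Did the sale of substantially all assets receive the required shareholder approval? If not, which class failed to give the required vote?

Series A: 3/4 of 828156 = 621117; 621,117 required, 621,246 in favor — approved.
Series B: 2/3 of 17685213 = 11790142; 11,790,142 required, 11,788,347 in favor — not approved.
Series C: 3/5 of 990711 = 594426.60, rounded up to 594427; 594,427 required, 594,449 in favor — approved.

Not approved — the Series B shares did not give the required vote.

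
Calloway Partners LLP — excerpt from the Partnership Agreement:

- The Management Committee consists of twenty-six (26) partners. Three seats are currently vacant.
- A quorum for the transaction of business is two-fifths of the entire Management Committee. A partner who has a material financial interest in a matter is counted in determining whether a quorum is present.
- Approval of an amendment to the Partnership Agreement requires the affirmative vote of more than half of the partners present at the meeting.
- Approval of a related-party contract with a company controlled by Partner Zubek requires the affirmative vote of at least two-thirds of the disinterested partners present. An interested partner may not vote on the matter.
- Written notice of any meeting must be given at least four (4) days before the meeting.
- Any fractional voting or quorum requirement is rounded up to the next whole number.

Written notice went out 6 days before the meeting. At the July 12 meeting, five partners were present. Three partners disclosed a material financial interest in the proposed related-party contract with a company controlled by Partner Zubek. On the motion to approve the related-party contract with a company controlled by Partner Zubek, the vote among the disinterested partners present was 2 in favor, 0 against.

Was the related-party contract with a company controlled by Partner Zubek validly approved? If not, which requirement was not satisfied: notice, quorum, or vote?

Notice: 6 days given; 4 required (6 ≥ 4). Satisfied.
Quorum: 5 present (interested partners count toward quorum); quorum is 11. Not satisfied.
Vote: the related-party contract with a company controlled by Partner Zubek requires two-thirds of the disinterested partners present (5 − 3 = 2). 2/3 of 2 = 1.33, rounded up to 2, so 2 affirmative votes are needed; 2 voted in favor. Satisfied. (Moot — without a quorum no business can be validly transacted.)

Invalid — quorum requirement not satisfied.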